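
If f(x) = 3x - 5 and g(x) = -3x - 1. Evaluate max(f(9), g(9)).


f(9) = 22
g(9) = -28
max = 22

22


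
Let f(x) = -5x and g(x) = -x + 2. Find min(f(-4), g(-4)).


f(-4) = 20
g(-4) = 6
min = 6

6


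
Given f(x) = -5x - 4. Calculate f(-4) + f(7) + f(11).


f(-4) = 16
f(7) = -39
f(11) = -59
Sum = -82

-82


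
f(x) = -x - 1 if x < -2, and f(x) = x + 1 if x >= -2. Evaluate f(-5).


4


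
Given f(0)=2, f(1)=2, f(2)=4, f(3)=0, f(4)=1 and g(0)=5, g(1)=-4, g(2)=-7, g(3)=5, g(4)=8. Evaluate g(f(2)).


f(2) = 4
g(4) = 8

8


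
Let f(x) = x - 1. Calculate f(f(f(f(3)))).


f(3) = 2
f(2) = 1
f(1) = 0
f(0) = -1

-1


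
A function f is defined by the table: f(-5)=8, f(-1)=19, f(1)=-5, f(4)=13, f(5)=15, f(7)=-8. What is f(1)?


Reading from the table at x = 1

-5


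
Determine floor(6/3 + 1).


3


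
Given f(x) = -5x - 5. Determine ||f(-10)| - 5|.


f(-10) = 45
|45| = 45
|45 - 5| = 40

40


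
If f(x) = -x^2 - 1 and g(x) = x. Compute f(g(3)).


-10


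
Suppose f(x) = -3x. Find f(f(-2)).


f(-2) = 6
f(6) = -18

-18


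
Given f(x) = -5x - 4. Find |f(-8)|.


f(-8) = 36
|36| = 36

36


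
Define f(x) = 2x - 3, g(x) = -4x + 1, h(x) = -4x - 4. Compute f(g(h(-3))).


h(-3) = 8
g(8) = -31
f(-31) = -65

-65


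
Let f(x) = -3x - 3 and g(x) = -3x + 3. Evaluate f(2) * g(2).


f(2) = -9
g(2) = -3
Product = 27

27


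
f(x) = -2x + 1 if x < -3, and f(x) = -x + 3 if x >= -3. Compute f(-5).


11


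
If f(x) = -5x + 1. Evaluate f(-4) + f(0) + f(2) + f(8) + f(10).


-75


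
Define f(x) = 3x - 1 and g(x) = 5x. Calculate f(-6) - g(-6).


f(-6) = -19
g(-6) = -30
Difference = 11

11


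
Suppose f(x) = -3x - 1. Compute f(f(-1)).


f(-1) = 2
f(2) = -7

-7


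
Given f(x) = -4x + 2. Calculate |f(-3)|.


f(-3) = 14
|14| = 14

14


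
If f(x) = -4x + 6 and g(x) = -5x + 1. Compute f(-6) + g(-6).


f(-6) = 30
g(-6) = 31
Sum = 61

61


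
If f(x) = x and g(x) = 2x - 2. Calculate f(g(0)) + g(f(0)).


f(g(0)) = -2
g(f(0)) = -2
Sum = -4

-4


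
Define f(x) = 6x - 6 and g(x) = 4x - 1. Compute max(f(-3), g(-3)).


f(-3) = -24
g(-3) = -13
max = -13

-13


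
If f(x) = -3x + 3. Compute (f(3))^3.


f(3) = -6
(-6)^3 = -216

-216


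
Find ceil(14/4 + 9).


14/4 = 3.5
3.5 + 9 = 12.5
ceil(12.5) = 13

13


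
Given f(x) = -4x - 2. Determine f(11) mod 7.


f(11) = -46
-46 mod 7 = 3

3


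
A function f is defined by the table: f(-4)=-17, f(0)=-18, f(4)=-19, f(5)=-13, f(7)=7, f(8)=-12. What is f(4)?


Reading from the table at x = 4

-19


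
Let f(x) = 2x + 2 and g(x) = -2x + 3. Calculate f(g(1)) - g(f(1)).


f(g(1)) = 4
g(f(1)) = -5
Difference = 9

9


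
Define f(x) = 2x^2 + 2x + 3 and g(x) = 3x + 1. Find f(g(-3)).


115


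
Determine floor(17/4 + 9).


17/4 = 4.25
4.25 + 9 = 13.25
floor(13.25) = 13

13


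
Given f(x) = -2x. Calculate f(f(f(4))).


f(4) = -8
f(-8) = 16
f(16) = -32

-32


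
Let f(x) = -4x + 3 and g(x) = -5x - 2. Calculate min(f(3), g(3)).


f(3) = -9
g(3) = -17
min = -17

-17


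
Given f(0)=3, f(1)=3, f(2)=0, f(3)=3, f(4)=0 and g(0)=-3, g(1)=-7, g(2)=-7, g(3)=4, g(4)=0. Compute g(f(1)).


f(1) = 3
g(3) = 4

4


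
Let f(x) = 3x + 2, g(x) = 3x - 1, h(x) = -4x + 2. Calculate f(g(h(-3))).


h(-3) = 14
g(14) = 41
f(41) = 125

125


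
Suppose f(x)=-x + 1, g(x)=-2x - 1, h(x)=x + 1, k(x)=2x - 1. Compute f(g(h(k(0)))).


k(0) = -1
h(-1) = 0
g(0) = -1
f(-1) = 2

2


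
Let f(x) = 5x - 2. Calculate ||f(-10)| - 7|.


45


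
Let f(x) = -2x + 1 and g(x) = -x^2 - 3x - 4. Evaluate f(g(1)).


g(1) = -8
f(-8) = 17

17


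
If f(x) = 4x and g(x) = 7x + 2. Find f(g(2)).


g(2) = 16
f(16) = 64

64


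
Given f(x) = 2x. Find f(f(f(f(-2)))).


f(-2) = -4
f(-4) = -8
f(-8) = -16
f(-16) = -32

-32


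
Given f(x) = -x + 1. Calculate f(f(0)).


f(0) = 1
f(1) = 0

0


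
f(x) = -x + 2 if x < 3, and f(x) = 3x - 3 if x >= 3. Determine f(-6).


8


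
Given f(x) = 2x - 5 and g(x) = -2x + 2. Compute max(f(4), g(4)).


f(4) = 3
g(4) = -6
max = 3

3


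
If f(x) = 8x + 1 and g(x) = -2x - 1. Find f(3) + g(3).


f(3) = 25
g(3) = -7
Sum = 18

18


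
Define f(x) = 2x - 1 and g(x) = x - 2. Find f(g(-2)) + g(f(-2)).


-16


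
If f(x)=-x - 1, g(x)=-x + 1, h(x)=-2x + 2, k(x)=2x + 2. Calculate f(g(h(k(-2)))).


4


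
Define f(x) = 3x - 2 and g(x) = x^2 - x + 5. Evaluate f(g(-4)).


g(-4) = 25
f(25) = 73

73


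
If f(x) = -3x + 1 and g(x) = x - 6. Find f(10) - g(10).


f(10) = -29
g(10) = 4
Difference = -33

-33


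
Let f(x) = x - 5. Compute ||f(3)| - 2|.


f(3) = -2
|-2| = 2
|2 - 2| = 0

0


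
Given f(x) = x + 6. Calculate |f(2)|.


f(2) = 8
|8| = 8

8


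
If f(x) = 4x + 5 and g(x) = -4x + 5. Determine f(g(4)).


g(4) = -11
f(-11) = -39

-39


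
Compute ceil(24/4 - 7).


24/4 = 6
6 - 7 = -1
ceil(-1) = -1

-1


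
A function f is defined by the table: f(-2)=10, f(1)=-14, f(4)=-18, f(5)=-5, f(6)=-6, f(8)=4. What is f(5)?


Reading from the table at x = 5

-5


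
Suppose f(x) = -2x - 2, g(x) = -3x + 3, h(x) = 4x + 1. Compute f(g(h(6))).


h(6) = 25
g(25) = -72
f(-72) = 142

142


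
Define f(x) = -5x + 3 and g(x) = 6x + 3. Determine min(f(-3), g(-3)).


f(-3) = 18
g(-3) = -15
min = -15

-15


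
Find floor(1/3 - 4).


1/3 = 0.3333
0.3333 - 4 = -3.6667
floor(-3.6667) = -4

-4


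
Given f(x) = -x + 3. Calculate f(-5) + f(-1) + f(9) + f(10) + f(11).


f(-5) = 8
f(-1) = 4
f(9) = -6
f(10) = -7
f(11) = -8
Sum = -9

-9


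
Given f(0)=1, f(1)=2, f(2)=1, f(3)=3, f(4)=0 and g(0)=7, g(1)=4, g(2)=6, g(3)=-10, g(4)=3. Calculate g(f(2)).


f(2) = 1
g(1) = 4

4


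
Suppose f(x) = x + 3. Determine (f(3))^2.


36


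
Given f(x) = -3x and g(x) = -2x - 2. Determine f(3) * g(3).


f(3) = -9
g(3) = -8
Product = 72

72


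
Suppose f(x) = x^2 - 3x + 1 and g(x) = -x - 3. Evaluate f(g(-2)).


g(-2) = -1
f(-1) = 1*(-1)^2 - 3*(-1) + 1 = 5

5


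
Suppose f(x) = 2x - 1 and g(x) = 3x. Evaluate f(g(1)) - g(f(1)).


f(g(1)) = 5
g(f(1)) = 3
Difference = 2

2


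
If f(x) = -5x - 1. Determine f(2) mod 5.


f(2) = -11
-11 mod 5 = 4

4


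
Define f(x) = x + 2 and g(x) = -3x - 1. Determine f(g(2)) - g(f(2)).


f(g(2)) = -5
g(f(2)) = -13
Difference = 8

8


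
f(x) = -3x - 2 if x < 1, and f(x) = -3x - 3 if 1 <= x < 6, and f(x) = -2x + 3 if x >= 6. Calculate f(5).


5 satisfies 1 <= x < 6
f(5) = -18

-18


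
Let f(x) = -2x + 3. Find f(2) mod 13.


f(2) = -1
-1 mod 13 = 12

12


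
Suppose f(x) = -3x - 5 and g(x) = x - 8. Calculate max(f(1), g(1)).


-7


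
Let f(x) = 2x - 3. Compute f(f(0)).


f(0) = -3
f(-3) = -9

-9


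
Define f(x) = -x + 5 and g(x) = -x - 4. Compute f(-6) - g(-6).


f(-6) = 11
g(-6) = 2
Difference = 9

9


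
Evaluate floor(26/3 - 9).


26/3 = 8.6667
8.6667 - 9 = -0.3333
floor(-0.3333) = -1

-1


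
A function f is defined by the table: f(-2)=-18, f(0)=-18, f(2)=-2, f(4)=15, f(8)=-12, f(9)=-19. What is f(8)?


Reading from the table at x = 8

-12


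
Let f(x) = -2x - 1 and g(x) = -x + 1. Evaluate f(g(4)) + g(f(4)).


f(g(4)) = 5
g(f(4)) = 10
Sum = 15

15


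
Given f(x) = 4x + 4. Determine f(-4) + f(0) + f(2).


f(-4) = -12
f(0) = 4
f(2) = 12
Sum = 4

4


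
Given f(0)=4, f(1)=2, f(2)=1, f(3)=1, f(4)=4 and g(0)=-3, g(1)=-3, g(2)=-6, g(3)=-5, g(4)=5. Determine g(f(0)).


f(0) = 4
g(4) = 5

5


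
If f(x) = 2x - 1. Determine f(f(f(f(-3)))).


f(-3) = -7
f(-7) = -15
f(-15) = -31
f(-31) = -63

-63


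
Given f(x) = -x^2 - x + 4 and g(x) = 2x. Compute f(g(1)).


g(1) = 2
f(2) = (-1)*(2)^2 - 1*(2) + 4 = -2

-2


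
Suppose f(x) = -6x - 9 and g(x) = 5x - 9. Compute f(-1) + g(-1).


f(-1) = -3
g(-1) = -14
Sum = -17

-17


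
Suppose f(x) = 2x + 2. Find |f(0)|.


2


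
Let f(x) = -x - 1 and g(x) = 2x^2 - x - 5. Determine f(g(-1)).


1


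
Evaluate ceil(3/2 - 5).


-3


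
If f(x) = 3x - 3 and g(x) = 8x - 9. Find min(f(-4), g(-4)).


f(-4) = -15
g(-4) = -41
min = -41

-41


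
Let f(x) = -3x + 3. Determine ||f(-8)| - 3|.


f(-8) = 27
|27| = 27
|27 - 3| = 24

24


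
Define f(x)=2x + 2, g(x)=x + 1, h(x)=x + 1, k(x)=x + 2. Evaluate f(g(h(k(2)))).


k(2) = 4
h(4) = 5
g(5) = 6
f(6) = 14

14


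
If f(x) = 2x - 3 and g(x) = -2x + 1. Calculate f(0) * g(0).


f(0) = -3
g(0) = 1
Product = -3

-3


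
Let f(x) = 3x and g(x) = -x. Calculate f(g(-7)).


g(-7) = 7
f(7) = 21

21


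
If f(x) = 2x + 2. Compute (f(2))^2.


f(2) = 6
(6)^2 = 36

36


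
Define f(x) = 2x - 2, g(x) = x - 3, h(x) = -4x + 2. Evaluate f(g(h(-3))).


h(-3) = 14
g(14) = 11
f(11) = 20

20


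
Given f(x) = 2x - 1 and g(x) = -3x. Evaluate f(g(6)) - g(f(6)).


f(g(6)) = -37
g(f(6)) = -33
Difference = -4

-4


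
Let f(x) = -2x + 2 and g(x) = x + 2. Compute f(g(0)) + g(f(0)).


f(g(0)) = -2
g(f(0)) = 4
Sum = 2

2


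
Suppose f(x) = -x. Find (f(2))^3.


f(2) = -2
(-2)^3 = -8

-8


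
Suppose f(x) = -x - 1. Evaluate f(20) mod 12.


3


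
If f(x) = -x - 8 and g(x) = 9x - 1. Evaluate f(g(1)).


g(1) = 8
f(8) = -16

-16


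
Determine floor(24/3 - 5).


24/3 = 8
8 - 5 = 3
floor(3) = 3

3


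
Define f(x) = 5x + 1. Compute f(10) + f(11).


f(10) = 51
f(11) = 56
Sum = 107

107


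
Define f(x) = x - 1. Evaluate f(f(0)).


f(0) = -1
f(-1) = -2

-2


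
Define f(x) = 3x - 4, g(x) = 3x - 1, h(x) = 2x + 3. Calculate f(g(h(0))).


20


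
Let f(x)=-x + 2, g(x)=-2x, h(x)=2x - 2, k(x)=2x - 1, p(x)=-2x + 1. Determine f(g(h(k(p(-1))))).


p(-1) = 3
k(3) = 5
h(5) = 8
g(8) = -16
f(-16) = 18

18


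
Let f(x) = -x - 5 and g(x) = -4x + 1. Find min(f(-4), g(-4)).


f(-4) = -1
g(-4) = 17
min = -1

-1


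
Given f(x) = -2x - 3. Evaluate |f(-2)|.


f(-2) = 1
|1| = 1

1


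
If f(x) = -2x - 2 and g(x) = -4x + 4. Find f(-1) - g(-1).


f(-1) = 0
g(-1) = 8
Difference = -8

-8


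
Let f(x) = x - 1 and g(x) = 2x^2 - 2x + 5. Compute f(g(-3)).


28


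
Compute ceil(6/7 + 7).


8


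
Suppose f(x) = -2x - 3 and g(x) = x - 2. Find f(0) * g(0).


f(0) = -3
g(0) = -2
Product = 6

6


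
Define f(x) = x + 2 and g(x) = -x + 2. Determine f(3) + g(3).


f(3) = 5
g(3) = -1
Sum = 4

4


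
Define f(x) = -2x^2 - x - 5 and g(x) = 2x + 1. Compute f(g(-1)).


g(-1) = -1
f(-1) = (-2)*(-1)^2 - 1*(-1) - 5 = -6

-6


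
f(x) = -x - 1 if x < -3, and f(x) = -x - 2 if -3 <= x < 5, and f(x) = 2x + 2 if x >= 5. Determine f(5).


12


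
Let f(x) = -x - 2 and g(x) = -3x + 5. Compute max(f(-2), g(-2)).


11


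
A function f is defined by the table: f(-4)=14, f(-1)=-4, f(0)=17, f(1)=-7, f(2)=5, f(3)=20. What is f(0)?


Reading from the table at x = 0

17


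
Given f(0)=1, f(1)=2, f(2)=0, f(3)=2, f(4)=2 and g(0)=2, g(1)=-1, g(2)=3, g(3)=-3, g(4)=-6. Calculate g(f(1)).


f(1) = 2
g(2) = 3

3


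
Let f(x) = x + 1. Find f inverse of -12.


Solve x + 1 = -12
x = (-12 - 1) / 1 = -13

-13


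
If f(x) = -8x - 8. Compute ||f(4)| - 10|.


f(4) = -40
|-40| = 40
|40 - 10| = 30

30


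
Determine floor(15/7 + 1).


15/7 = 2.1429
2.1429 + 1 = 3.1429
floor(3.1429) = 3

3


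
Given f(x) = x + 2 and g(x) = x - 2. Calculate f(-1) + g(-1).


f(-1) = 1
g(-1) = -3
Sum = -2

-2


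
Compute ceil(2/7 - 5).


2/7 = 0.2857
0.2857 - 5 = -4.7143
ceil(-4.7143) = -4

-4


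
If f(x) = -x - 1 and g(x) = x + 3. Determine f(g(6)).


g(6) = 9
f(9) = -10

-10


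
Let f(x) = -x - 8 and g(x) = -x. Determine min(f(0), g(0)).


f(0) = -8
g(0) = 0
min = -8

-8


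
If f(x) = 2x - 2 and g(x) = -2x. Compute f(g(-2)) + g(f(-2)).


f(g(-2)) = 6
g(f(-2)) = 12
Sum = 18

18


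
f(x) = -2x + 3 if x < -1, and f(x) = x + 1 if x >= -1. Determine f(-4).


-4 satisfies x < -1
f(-4) = 11

11


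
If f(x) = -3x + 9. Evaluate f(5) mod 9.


f(5) = -6
-6 mod 9 = 3

3


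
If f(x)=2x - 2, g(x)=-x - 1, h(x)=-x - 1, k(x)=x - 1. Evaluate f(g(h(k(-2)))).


-8


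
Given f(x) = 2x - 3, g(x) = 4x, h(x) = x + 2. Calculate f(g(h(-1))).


h(-1) = 1
g(1) = 4
f(4) = 5

5


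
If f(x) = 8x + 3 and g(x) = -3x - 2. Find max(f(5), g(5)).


f(5) = 43
g(5) = -17
max = 43

43


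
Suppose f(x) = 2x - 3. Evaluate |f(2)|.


f(2) = 1
|1| = 1

1


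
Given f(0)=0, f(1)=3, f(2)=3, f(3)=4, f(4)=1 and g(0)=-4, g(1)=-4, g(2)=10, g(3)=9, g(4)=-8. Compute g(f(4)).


f(4) = 1
g(1) = -4

-4


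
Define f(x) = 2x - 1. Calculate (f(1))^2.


f(1) = 1
(1)^2 = 1

1


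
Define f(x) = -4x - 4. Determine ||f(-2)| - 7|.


f(-2) = 4
|4| = 4
|4 - 7| = 3

3


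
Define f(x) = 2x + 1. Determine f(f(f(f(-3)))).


f(-3) = -5
f(-5) = -9
f(-9) = -17
f(-17) = -33

-33


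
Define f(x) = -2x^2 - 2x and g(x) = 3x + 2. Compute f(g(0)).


-12


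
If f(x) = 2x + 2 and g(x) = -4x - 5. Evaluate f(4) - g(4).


f(4) = 10
g(4) = -21
Difference = 31

31


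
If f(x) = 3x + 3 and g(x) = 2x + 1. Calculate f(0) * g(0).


f(0) = 3
g(0) = 1
Product = 3

3


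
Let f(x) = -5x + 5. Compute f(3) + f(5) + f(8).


f(3) = -10
f(5) = -20
f(8) = -35
Sum = -65

-65


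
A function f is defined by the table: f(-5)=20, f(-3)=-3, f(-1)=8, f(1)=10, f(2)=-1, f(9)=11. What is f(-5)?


20


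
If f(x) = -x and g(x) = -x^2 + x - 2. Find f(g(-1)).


g(-1) = -4
f(-4) = 4

4


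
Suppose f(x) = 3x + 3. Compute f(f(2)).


f(2) = 9
f(9) = 30

30


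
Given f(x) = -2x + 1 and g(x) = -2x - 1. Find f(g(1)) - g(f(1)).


f(g(1)) = 7
g(f(1)) = 1
Difference = 6

6


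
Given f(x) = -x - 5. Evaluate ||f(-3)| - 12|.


10


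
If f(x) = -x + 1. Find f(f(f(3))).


f(3) = -2
f(-2) = 3
f(3) = -2

-2


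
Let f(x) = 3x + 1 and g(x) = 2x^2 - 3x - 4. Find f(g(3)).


g(3) = 5
f(5) = 16

16


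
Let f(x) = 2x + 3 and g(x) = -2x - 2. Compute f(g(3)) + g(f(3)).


f(g(3)) = -13
g(f(3)) = -20
Sum = -33

-33


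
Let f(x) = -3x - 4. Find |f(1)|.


f(1) = -7
|-7| = 7

7


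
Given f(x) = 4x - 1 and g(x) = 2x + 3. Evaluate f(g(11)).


g(11) = 25
f(25) = 99

99


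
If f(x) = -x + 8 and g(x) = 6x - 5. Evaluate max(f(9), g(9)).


f(9) = -1
g(9) = 49
max = 49

49


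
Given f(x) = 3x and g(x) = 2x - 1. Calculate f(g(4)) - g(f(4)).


f(g(4)) = 21
g(f(4)) = 23
Difference = -2

-2


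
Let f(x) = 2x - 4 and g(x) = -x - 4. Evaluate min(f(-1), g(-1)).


f(-1) = -6
g(-1) = -3
min = -6

-6


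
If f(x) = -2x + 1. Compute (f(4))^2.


f(4) = -7
(-7)^2 = 49

49


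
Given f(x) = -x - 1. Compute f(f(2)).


f(2) = -3
f(-3) = 2

2


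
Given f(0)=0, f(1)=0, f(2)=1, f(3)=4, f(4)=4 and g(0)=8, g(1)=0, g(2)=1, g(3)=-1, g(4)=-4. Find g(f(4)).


f(4) = 4
g(4) = -4

-4


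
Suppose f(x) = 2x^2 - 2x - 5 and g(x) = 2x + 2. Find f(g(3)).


g(3) = 8
f(8) = 2*(8)^2 - 2*(8) - 5 = 107

107


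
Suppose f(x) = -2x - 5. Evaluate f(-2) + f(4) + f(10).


f(-2) = -1
f(4) = -13
f(10) = -25
Sum = -39

-39


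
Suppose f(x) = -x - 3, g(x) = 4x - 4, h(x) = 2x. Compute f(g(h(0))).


h(0) = 0
g(0) = -4
f(-4) = 1

1


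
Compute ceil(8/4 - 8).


-6


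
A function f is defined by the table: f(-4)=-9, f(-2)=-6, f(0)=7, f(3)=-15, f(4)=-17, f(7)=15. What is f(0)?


Reading from the table at x = 0

7


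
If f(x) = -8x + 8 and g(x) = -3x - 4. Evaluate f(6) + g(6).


-62


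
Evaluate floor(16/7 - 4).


16/7 = 2.2857
2.2857 - 4 = -1.7143
floor(-1.7143) = -2

-2


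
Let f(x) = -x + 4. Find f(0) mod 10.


4


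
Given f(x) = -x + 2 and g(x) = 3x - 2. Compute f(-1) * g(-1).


-15


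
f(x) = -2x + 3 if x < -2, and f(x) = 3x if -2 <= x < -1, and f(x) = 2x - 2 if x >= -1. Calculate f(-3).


-3 satisfies x < -2
f(-3) = 9

9


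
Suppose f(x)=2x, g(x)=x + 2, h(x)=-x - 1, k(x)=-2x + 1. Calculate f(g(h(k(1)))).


k(1) = -1
h(-1) = 0
g(0) = 2
f(2) = 4

4


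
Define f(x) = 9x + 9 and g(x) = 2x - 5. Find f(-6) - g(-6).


f(-6) = -45
g(-6) = -17
Difference = -28

-28


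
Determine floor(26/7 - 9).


-6


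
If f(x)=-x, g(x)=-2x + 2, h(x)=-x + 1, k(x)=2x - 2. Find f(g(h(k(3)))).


-8


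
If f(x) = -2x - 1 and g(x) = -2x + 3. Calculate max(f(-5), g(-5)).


f(-5) = 9
g(-5) = 13
max = 13

13


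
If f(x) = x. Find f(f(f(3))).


f(3) = 3
f(3) = 3
f(3) = 3

3


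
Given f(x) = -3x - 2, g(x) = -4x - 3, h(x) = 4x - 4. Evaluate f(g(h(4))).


h(4) = 12
g(12) = -51
f(-51) = 151

151


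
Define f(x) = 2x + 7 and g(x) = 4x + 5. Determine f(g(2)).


33


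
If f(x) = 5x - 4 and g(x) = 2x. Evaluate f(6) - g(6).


f(6) = 26
g(6) = 12
Difference = 14

14


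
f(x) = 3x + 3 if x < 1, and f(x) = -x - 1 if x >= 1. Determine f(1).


1 satisfies x >= 1
f(1) = -2

-2


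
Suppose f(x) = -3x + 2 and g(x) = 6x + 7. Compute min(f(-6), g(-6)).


-29


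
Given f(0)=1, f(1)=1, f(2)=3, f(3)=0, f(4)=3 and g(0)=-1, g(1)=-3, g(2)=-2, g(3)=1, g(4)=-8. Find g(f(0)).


-3


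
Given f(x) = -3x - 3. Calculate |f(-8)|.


f(-8) = 21
|21| = 21

21


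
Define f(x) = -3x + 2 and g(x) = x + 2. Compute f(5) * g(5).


-91


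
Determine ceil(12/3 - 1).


12/3 = 4
4 - 1 = 3
ceil(3) = 3

3


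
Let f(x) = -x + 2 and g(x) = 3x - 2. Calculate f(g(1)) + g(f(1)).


2


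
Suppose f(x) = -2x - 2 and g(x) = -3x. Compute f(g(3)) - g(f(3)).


f(g(3)) = 16
g(f(3)) = 24
Difference = -8

-8


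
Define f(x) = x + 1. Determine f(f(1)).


f(1) = 2
f(2) = 3

3


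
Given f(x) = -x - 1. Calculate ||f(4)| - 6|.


f(4) = -5
|-5| = 5
|5 - 6| = 1

1


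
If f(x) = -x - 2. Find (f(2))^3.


f(2) = -4
(-4)^3 = -64

-64


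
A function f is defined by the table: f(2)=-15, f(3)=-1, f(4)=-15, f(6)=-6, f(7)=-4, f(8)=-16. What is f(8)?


Reading from the table at x = 8

-16


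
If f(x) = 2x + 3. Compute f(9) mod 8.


f(9) = 21
21 mod 8 = 5

5


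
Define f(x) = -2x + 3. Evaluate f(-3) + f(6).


0


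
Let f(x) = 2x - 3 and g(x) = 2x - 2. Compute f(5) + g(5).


f(5) = 7
g(5) = 8
Sum = 15

15


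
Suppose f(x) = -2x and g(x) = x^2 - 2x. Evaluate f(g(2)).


g(2) = 0
f(0) = 0

0


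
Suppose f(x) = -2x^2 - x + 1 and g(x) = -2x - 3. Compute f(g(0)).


-14


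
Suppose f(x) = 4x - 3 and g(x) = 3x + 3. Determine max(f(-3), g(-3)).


f(-3) = -15
g(-3) = -6
max = -6

-6


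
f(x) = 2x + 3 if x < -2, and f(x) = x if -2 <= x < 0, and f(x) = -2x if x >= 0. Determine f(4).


4 satisfies x >= 0
f(4) = -8

-8


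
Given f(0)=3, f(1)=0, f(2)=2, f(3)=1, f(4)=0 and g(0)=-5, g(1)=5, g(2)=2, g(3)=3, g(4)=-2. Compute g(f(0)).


f(0) = 3
g(3) = 3

3


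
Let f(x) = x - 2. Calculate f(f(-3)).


-7


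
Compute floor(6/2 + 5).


8


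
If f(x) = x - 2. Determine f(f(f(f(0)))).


f(0) = -2
f(-2) = -4
f(-4) = -6
f(-6) = -8

-8


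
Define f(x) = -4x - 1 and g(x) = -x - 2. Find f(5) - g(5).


f(5) = -21
g(5) = -7
Difference = -14

-14


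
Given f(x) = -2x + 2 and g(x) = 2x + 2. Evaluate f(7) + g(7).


f(7) = -12
g(7) = 16
Sum = 4

4


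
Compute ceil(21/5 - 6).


21/5 = 4.2
4.2 - 6 = -1.8
ceil(-1.8) = -1

-1


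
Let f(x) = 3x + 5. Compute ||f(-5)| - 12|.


f(-5) = -10
|-10| = 10
|10 - 12| = 2

2


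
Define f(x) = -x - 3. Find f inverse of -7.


4


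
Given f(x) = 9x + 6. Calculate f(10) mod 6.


f(10) = 96
96 mod 6 = 0

0


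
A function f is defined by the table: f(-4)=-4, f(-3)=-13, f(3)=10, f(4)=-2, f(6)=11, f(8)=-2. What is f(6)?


Reading from the table at x = 6

11


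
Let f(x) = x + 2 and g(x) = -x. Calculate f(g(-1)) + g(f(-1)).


2


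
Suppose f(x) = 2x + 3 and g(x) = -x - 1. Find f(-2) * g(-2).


f(-2) = -1
g(-2) = 1
Product = -1

-1


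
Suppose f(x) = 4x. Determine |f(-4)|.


f(-4) = -16
|-16| = 16

16


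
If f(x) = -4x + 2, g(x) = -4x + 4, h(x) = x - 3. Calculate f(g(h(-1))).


h(-1) = -4
g(-4) = 20
f(20) = -78

-78


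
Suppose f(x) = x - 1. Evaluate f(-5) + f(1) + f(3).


-4


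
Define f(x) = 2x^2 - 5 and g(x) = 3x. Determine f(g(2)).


g(2) = 6
f(6) = 2*(6)^2 - 5 = 67

67


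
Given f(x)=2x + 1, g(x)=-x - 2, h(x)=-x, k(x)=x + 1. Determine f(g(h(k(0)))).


k(0) = 1
h(1) = -1
g(-1) = -1
f(-1) = -1

-1


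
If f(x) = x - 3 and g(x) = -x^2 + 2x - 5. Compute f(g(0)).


g(0) = -5
f(-5) = -8

-8


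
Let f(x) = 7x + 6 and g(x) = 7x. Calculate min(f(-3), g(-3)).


f(-3) = -15
g(-3) = -21
min = -21

-21


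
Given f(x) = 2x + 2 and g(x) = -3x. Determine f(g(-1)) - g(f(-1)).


f(g(-1)) = 8
g(f(-1)) = 0
Difference = 8

8


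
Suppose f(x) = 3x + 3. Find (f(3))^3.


f(3) = 12
(12)^3 = 1728

1728


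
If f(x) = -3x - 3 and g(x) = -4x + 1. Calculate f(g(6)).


g(6) = -23
f(-23) = 66

66


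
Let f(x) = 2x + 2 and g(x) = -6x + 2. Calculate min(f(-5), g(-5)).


f(-5) = -8
g(-5) = 32
min = -8

-8


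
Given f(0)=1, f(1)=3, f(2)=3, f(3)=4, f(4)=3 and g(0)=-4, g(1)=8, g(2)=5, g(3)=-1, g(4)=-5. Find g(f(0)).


f(0) = 1
g(1) = 8

8


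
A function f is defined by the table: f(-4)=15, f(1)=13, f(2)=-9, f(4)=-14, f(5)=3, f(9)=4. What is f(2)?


Reading from the table at x = 2

-9


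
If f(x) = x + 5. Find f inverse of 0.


Solve x + 5 = 0
x = (0 - 5) / 1 = -5

-5


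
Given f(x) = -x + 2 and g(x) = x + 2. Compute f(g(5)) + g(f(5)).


f(g(5)) = -5
g(f(5)) = -1
Sum = -6

-6


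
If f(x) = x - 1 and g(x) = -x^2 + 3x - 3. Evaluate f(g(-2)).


-14


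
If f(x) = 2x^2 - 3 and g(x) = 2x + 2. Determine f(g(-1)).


g(-1) = 0
f(0) = 2*(0)^2 - 3 = -3

-3


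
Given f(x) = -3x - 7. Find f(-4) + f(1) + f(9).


f(-4) = 5
f(1) = -10
f(9) = -34
Sum = -39

-39


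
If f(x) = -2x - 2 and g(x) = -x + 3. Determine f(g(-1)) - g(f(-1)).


f(g(-1)) = -10
g(f(-1)) = 3
Difference = -13

-13


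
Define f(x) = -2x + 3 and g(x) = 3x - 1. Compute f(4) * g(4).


f(4) = -5
g(4) = 11
Product = -55

-55


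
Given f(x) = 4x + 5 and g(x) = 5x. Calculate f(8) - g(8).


f(8) = 37
g(8) = 40
Difference = -3

-3


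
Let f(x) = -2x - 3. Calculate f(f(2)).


f(2) = -7
f(-7) = 11

11


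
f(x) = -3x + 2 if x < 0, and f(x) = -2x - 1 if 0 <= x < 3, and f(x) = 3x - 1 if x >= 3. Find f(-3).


-3 satisfies x < 0
f(-3) = 11

11


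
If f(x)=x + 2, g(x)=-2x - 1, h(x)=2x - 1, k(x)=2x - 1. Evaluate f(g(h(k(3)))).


k(3) = 5
h(5) = 9
g(9) = -19
f(-19) = -17

-17


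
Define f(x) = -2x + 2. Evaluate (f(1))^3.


f(1) = 0
(0)^3 = 0

0


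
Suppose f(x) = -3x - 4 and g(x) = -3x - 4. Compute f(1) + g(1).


-14


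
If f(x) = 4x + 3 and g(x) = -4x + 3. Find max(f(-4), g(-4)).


f(-4) = -13
g(-4) = 19
max = 19

19


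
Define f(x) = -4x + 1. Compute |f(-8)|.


f(-8) = 33
|33| = 33

33


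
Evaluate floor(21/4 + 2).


21/4 = 5.25
5.25 + 2 = 7.25
floor(7.25) = 7

7


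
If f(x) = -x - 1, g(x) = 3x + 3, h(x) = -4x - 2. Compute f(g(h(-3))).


-34


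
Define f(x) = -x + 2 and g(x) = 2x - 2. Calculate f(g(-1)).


g(-1) = -4
f(-4) = 6

6


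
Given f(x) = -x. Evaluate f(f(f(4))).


f(4) = -4
f(-4) = 4
f(4) = -4

-4


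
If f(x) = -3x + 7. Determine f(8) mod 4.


f(8) = -17
-17 mod 4 = 3

3


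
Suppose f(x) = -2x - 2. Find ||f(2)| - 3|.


3


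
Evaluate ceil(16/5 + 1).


16/5 = 3.2
3.2 + 1 = 4.2
ceil(4.2) = 5

5


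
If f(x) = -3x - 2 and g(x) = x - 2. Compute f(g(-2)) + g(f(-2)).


12


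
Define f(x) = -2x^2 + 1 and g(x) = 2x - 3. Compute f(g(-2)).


g(-2) = -7
f(-7) = (-2)*(-7)^2 + 1 = -97

-97


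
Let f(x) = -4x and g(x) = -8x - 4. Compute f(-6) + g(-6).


f(-6) = 24
g(-6) = 44
Sum = 68

68


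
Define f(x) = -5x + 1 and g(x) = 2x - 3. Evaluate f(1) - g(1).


f(1) = -4
g(1) = -1
Difference = -3

-3


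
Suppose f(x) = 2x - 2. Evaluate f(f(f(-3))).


f(-3) = -8
f(-8) = -18
f(-18) = -38

-38


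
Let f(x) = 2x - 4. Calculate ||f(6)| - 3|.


f(6) = 8
|8| = 8
|8 - 3| = 5

5


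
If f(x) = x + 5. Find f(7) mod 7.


f(7) = 12
12 mod 7 = 5

5


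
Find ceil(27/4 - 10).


27/4 = 6.75
6.75 - 10 = -3.25
ceil(-3.25) = -3

-3


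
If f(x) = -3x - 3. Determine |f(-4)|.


f(-4) = 9
|9| = 9

9


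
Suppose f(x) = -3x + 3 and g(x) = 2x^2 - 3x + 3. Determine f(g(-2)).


g(-2) = 17
f(17) = -48

-48


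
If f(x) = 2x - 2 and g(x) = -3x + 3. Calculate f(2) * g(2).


-6


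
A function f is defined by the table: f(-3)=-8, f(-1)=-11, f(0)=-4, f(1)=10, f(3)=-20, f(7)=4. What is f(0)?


Reading from the table at x = 0

-4


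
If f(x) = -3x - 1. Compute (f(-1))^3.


8


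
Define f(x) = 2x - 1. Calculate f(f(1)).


f(1) = 1
f(1) = 1

1


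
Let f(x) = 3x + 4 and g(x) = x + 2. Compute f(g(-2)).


4


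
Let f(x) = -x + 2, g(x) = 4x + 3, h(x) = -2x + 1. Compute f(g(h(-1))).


h(-1) = 3
g(3) = 15
f(15) = -13

-13


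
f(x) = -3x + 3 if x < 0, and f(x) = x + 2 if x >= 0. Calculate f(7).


9


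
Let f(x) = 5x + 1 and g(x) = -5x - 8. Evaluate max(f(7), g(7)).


f(7) = 36
g(7) = -43
max = 36

36


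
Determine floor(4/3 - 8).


4/3 = 1.3333
1.3333 - 8 = -6.6667
floor(-6.6667) = -7

-7


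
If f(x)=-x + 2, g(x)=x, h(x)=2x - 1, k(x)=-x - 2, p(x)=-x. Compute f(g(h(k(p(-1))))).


p(-1) = 1
k(1) = -3
h(-3) = -7
g(-7) = -7
f(-7) = 9

9


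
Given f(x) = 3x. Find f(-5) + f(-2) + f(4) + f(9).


18


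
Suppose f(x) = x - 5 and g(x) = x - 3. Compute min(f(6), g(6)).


f(6) = 1
g(6) = 3
min = 1

1


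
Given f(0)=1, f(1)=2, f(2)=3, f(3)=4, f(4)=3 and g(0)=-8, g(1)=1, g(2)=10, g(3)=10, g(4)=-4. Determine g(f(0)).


f(0) = 1
g(1) = 1

1


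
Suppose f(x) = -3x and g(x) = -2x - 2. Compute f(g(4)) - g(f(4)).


f(g(4)) = 30
g(f(4)) = 22
Difference = 8

8


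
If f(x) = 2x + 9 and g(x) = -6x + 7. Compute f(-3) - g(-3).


f(-3) = 3
g(-3) = 25
Difference = -22

-22


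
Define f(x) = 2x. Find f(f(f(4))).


32


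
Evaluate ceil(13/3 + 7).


12


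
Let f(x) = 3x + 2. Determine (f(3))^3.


f(3) = 11
(11)^3 = 1331

1331


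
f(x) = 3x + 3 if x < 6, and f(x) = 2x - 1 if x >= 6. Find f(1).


6


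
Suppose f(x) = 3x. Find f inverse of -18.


Solve 3x = -18
x = (-18) / 3 = -6

-6


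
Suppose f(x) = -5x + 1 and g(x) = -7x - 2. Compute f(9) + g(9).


f(9) = -44
g(9) = -65
Sum = -109

-109


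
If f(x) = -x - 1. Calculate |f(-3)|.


f(-3) = 2
|2| = 2

2


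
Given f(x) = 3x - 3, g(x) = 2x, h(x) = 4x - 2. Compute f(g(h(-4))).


h(-4) = -18
g(-18) = -36
f(-36) = -111

-111


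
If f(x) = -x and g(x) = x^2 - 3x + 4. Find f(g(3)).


g(3) = 4
f(4) = -4

-4


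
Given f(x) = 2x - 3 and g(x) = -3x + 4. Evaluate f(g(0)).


g(0) = 4
f(4) = 5

5


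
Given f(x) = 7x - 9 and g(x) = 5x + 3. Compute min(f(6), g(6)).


f(6) = 33
g(6) = 33
min = 33

33


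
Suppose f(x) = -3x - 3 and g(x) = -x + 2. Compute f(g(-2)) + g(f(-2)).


f(g(-2)) = -15
g(f(-2)) = -1
Sum = -16

-16


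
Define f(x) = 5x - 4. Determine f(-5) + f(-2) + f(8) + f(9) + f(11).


f(-5) = -29
f(-2) = -14
f(8) = 36
f(9) = 41
f(11) = 51
Sum = 85

85


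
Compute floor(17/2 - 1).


17/2 = 8.5
8.5 - 1 = 7.5
floor(7.5) = 7

7


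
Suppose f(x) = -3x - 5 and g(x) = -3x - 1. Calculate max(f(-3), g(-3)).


f(-3) = 4
g(-3) = 8
max = 8

8


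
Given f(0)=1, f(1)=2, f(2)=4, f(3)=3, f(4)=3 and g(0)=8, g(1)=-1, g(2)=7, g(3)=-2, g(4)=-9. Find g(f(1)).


f(1) = 2
g(2) = 7

7


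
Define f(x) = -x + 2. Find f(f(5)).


f(5) = -3
f(-3) = 5

5


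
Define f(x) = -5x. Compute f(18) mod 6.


f(18) = -90
-90 mod 6 = 0

0


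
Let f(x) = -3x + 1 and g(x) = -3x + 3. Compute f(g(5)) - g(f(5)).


-8


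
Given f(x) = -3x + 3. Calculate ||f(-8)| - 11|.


f(-8) = 27
|27| = 27
|27 - 11| = 16

16


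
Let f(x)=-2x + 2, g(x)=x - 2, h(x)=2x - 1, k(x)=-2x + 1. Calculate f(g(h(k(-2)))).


k(-2) = 5
h(5) = 9
g(9) = 7
f(7) = -12

-12


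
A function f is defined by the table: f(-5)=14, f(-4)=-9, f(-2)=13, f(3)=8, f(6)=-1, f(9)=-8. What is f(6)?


Reading from the table at x = 6

-1


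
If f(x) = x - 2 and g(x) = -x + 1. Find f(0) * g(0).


f(0) = -2
g(0) = 1
Product = -2

-2


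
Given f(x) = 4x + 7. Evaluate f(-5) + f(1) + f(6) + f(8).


f(-5) = -13
f(1) = 11
f(6) = 31
f(8) = 39
Sum = 68

68


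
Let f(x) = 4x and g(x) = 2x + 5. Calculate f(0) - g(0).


f(0) = 0
g(0) = 5
Difference = -5

-5


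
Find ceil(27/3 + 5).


27/3 = 9
9 + 5 = 14
ceil(14) = 14

14


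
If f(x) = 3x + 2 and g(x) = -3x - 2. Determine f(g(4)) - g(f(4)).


f(g(4)) = -40
g(f(4)) = -44
Difference = 4

4


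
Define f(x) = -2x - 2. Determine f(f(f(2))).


f(2) = -6
f(-6) = 10
f(10) = -22

-22


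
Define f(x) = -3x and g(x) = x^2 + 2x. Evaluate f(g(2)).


g(2) = 8
f(8) = -24

-24


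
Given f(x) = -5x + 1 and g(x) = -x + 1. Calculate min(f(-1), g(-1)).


f(-1) = 6
g(-1) = 2
min = 2

2


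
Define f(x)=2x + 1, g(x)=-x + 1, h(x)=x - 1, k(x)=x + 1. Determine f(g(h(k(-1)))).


5


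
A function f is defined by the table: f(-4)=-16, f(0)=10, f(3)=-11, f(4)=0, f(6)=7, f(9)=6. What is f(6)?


Reading from the table at x = 6

7


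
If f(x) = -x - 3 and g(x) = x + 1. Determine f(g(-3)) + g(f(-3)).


f(g(-3)) = -1
g(f(-3)) = 1
Sum = 0

0


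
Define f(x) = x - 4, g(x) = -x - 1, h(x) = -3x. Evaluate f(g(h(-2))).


-11


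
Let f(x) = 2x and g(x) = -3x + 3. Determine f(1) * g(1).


0


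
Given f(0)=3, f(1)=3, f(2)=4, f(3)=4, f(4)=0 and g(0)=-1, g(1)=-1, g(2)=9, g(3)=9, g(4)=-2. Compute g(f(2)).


f(2) = 4
g(4) = -2

-2


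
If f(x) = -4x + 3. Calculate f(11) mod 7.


f(11) = -41
-41 mod 7 = 1

1


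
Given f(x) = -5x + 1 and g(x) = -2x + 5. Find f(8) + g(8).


f(8) = -39
g(8) = -11
Sum = -50

-50


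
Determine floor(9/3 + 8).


9/3 = 3
3 + 8 = 11
floor(11) = 11

11


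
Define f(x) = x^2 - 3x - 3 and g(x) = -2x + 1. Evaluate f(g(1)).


g(1) = -1
f(-1) = 1*(-1)^2 - 3*(-1) - 3 = 1

1


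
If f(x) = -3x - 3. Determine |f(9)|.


f(9) = -30
|-30| = 30

30


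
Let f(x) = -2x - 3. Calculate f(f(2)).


f(2) = -7
f(-7) = 11

11


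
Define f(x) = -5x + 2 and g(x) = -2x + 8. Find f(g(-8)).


g(-8) = 24
f(24) = -118

-118


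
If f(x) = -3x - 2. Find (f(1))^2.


f(1) = -5
(-5)^2 = 25

25


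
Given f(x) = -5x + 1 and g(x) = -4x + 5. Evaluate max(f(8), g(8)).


f(8) = -39
g(8) = -27
max = -27

-27


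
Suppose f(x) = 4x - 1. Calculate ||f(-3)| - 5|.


f(-3) = -13
|-13| = 13
|13 - 5| = 8

8


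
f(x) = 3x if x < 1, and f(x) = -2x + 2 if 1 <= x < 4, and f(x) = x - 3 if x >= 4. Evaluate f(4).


4 satisfies x >= 4
f(4) = 1

1


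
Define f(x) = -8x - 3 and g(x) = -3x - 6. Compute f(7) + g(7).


f(7) = -59
g(7) = -27
Sum = -86

-86


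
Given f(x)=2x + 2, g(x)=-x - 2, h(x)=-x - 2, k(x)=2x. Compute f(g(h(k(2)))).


k(2) = 4
h(4) = -6
g(-6) = 4
f(4) = 10

10


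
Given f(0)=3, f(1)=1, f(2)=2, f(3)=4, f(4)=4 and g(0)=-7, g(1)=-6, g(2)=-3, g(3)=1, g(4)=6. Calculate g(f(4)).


f(4) = 4
g(4) = 6

6


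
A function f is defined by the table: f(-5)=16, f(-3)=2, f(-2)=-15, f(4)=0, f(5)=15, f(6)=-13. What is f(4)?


Reading from the table at x = 4

0


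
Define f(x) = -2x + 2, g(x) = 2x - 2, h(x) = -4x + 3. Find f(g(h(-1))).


-22


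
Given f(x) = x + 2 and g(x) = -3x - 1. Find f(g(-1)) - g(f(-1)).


f(g(-1)) = 4
g(f(-1)) = -4
Difference = 8

8


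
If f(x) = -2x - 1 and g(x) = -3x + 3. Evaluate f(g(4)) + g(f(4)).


f(g(4)) = 17
g(f(4)) = 30
Sum = 47

47


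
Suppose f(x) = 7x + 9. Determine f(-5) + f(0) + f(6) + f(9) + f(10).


f(-5) = -26
f(0) = 9
f(6) = 51
f(9) = 72
f(10) = 79
Sum = 185

185


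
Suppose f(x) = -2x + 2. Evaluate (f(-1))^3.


f(-1) = 4
(4)^3 = 64

64


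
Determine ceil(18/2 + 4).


18/2 = 9
9 + 4 = 13
ceil(13) = 13

13


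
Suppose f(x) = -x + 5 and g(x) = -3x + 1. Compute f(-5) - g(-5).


f(-5) = 10
g(-5) = 16
Difference = -6

-6


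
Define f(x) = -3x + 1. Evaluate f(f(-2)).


f(-2) = 7
f(7) = -20

-20


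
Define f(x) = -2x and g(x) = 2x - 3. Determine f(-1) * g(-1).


f(-1) = 2
g(-1) = -5
Product = -10

-10


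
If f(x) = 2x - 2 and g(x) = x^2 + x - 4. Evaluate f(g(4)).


g(4) = 16
f(16) = 30

30


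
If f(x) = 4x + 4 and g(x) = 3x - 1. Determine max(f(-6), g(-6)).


f(-6) = -20
g(-6) = -19
max = -19

-19


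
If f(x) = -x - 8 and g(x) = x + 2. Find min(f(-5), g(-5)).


f(-5) = -3
g(-5) = -3
min = -3

-3


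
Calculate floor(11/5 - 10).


11/5 = 2.2
2.2 - 10 = -7.8
floor(-7.8) = -8

-8


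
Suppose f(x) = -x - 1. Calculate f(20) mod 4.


f(20) = -21
-21 mod 4 = 3

3


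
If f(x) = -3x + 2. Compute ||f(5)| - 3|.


f(5) = -13
|-13| = 13
|13 - 3| = 10

10


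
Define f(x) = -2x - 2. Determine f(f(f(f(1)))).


f(1) = -4
f(-4) = 6
f(6) = -14
f(-14) = 26

26


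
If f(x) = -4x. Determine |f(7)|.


f(7) = -28
|-28| = 28

28


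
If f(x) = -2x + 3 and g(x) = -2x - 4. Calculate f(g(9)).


g(9) = -22
f(-22) = 47

47


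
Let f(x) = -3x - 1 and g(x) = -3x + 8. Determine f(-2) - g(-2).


f(-2) = 5
g(-2) = 14
Difference = -9

-9


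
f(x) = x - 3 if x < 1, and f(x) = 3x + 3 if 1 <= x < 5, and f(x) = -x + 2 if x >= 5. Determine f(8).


8 satisfies x >= 5
f(8) = -6

-6


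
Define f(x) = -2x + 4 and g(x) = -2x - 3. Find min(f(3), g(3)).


f(3) = -2
g(3) = -9
min = -9

-9


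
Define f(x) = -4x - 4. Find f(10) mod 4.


0


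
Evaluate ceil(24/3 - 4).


24/3 = 8
8 - 4 = 4
ceil(4) = 4

4


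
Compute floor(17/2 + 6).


17/2 = 8.5
8.5 + 6 = 14.5
floor(14.5) = 14

14


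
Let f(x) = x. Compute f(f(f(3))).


f(3) = 3
f(3) = 3
f(3) = 3

3


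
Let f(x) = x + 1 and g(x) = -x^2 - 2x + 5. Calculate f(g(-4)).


-2


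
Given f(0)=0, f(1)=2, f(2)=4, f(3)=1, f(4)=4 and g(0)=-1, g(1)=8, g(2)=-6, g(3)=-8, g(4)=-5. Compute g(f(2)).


f(2) = 4
g(4) = -5

-5


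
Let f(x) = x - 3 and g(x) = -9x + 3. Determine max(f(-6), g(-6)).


f(-6) = -9
g(-6) = 57
max = 57

57


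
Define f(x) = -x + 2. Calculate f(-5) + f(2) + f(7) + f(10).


-6


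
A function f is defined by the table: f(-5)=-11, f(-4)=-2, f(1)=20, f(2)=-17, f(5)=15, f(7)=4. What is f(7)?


Reading from the table at x = 7

4


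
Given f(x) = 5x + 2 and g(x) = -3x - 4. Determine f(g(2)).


g(2) = -10
f(-10) = -48

-48


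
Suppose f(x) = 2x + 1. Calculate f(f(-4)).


-13


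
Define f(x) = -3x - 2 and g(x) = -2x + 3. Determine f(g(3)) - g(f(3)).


f(g(3)) = 7
g(f(3)) = 25
Difference = -18

-18


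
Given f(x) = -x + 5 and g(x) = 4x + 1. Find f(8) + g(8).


30


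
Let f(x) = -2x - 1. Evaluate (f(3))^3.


f(3) = -7
(-7)^3 = -343

-343


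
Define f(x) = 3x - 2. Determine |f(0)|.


f(0) = -2
|-2| = 2

2


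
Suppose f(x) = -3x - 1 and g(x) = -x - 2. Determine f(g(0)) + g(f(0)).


f(g(0)) = 5
g(f(0)) = -1
Sum = 4

4


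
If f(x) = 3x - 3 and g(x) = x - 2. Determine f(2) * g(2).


f(2) = 3
g(2) = 0
Product = 0

0


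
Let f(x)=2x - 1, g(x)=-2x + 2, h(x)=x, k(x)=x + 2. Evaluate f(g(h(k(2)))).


k(2) = 4
h(4) = 4
g(4) = -6
f(-6) = -13

-13


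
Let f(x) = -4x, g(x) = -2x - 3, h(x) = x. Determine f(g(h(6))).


h(6) = 6
g(6) = -15
f(-15) = 60

60


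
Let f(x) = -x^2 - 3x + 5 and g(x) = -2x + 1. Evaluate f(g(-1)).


g(-1) = 3
f(3) = (-1)*(3)^2 - 3*(3) + 5 = -13

-13


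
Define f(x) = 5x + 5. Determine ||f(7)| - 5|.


35


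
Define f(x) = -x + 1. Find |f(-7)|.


f(-7) = 8
|8| = 8

8


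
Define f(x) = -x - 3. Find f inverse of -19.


Solve -x - 3 = -19
x = (-19 + 3) / (-1) = 16

16


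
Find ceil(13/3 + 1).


13/3 = 4.3333
4.3333 + 1 = 5.3333
ceil(5.3333) = 6

6


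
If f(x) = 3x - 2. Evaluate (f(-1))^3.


f(-1) = -5
(-5)^3 = -125

-125


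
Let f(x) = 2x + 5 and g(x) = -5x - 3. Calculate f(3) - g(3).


29


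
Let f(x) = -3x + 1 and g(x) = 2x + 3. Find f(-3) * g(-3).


f(-3) = 10
g(-3) = -3
Product = -30

-30


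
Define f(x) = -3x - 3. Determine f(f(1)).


15


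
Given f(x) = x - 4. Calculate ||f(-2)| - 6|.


0


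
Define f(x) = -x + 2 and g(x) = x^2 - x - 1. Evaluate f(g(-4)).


-17


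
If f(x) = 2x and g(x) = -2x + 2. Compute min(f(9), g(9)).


f(9) = 18
g(9) = -16
min = -16

-16


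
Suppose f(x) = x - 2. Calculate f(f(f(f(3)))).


f(3) = 1
f(1) = -1
f(-1) = -3
f(-3) = -5

-5


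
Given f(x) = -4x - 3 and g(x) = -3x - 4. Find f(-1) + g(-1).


f(-1) = 1
g(-1) = -1
Sum = 0

0


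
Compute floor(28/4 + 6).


28/4 = 7
7 + 6 = 13
floor(13) = 13

13


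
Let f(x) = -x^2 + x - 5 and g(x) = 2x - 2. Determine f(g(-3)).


-77


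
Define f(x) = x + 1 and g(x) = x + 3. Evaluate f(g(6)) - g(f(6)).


f(g(6)) = 10
g(f(6)) = 10
Difference = 0

0


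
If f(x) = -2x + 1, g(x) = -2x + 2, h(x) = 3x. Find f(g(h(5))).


h(5) = 15
g(15) = -28
f(-28) = 57

57


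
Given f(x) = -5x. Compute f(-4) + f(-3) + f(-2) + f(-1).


f(-4) = 20
f(-3) = 15
f(-2) = 10
f(-1) = 5
Sum = 50

50


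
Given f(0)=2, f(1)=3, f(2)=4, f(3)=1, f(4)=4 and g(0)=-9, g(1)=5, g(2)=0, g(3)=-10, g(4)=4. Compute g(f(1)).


f(1) = 3
g(3) = -10

-10


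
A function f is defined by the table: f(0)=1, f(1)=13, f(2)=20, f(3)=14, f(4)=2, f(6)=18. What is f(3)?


Reading from the table at x = 3

14


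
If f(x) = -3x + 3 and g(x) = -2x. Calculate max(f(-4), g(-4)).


f(-4) = 15
g(-4) = 8
max = 15

15


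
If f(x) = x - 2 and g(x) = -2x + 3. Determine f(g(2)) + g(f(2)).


f(g(2)) = -3
g(f(2)) = 3
Sum = 0

0


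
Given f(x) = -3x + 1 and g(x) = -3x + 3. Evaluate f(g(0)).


g(0) = 3
f(3) = -8

-8


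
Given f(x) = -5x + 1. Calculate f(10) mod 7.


f(10) = -49
-49 mod 7 = 0

0


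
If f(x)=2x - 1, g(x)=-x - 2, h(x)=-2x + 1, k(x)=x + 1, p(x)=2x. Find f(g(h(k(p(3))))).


21


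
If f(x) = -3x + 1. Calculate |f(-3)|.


f(-3) = 10
|10| = 10

10


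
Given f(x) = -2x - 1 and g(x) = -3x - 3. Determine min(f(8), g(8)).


-27


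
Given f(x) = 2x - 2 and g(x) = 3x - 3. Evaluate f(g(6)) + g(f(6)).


f(g(6)) = 28
g(f(6)) = 27
Sum = 55

55


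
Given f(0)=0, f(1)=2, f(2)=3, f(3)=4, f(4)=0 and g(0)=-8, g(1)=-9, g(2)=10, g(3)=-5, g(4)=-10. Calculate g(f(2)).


f(2) = 3
g(3) = -5

-5


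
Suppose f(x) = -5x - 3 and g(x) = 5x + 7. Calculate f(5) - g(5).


f(5) = -28
g(5) = 32
Difference = -60

-60


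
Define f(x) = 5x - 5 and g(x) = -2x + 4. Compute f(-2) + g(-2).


-7
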